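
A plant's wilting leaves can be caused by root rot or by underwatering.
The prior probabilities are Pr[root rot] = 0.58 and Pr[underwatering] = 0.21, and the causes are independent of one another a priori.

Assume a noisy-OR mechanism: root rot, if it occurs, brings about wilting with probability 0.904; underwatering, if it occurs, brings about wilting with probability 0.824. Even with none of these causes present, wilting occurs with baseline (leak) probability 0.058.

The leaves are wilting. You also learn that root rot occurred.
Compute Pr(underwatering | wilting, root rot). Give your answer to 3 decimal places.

Pr(underwatering | wilting, root rot) ≈ 0.223

Under noisy-OR, P(wilting | causes) = 1 − (1−0.058)·∏(1−qᵢ) over the active causes.
P(wilting | root rot) = 0.909568*0.79 + 0.984084*0.21 = 0.718559 + 0.206658 = 0.925217
The underwatering-present share is 0.984084*0.21 = 0.206658.
Hence the posterior is 0.206658/0.925217 ≈ 0.223.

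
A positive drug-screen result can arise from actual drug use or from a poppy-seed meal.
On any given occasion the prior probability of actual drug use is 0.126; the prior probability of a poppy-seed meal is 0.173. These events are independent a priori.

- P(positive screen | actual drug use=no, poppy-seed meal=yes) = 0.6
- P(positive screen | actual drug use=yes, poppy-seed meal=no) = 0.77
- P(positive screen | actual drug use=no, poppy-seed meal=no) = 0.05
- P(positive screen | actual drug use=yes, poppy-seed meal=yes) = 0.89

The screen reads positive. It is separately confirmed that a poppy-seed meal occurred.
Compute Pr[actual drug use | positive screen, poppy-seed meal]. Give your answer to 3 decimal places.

Pr[actual drug use | positive screen, poppy-seed meal] ≈ 0.176

P(positive screen | poppy-seed meal) = 0.6×0.874 + 0.89×0.126 = 0.524400 + 0.112140 = 0.636540
The actual drug use-present share is 0.89×0.126 = 0.112140.
P(actual drug use | positive screen, poppy-seed meal) = 0.112140 / 0.636540 ≈ 0.176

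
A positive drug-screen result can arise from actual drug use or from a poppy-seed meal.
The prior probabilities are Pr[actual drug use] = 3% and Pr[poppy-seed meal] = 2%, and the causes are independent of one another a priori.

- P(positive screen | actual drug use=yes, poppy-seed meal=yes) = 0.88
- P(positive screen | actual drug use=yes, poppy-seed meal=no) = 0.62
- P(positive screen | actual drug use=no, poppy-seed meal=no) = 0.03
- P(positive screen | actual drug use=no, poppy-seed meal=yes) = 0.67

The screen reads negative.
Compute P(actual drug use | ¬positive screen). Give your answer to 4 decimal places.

P(actual drug use | ¬positive screen) ≈ 0.0120

Weight on actual drug use=true, given the evidence: 0.011172 + 0.000072 = 0.011244
The normalizing constant is 0.97×0.97×0.98 + 0.33×0.97×0.02 + 0.38×0.03×0.98 + 0.12×0.03×0.02 = 0.939728
P(actual drug use | ¬positive screen) = 0.011244/0.939728 ≈ 0.0120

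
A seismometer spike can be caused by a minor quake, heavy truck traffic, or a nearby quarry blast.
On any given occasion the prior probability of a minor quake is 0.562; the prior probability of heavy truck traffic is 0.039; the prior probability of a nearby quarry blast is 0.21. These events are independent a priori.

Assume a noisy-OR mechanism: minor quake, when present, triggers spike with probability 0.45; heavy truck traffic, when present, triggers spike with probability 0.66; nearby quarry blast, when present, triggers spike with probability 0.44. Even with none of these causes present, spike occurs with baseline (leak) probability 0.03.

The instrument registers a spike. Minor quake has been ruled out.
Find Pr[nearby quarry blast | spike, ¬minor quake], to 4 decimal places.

Under noisy-OR, P(spike | causes) = 1 − (1−0.03)·∏(1−qᵢ) over the active causes.
P(spike | ¬minor quake) = 0.03×0.961×0.79 + 0.4568×0.961×0.21 + 0.6702×0.039×0.79 + 0.815312×0.039×0.21 = 0.022776 + 0.092187 + 0.020649 + 0.006677 = 0.142289
The nearby quarry blast-present share is 0.092187 + 0.006677 = 0.098864.
P(nearby quarry blast | spike, ¬minor quake) = 0.098864 / 0.142289 ≈ 0.6948

Pr[nearby quarry blast | spike, ¬minor quake] ≈ 0.6948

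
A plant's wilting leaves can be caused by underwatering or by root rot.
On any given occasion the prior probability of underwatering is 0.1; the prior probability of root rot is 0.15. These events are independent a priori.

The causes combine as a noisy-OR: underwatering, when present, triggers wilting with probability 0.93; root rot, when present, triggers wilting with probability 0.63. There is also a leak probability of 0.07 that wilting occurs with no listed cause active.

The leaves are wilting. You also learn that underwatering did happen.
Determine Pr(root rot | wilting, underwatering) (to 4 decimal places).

Under noisy-OR, P(wilting | causes) = 1 − (1−0.07)·∏(1−qᵢ) over the active causes.
Enumerate both values of root rot and weight by the priors:
  P(wilting | underwatering) = 0.9349*0.85 + 0.975913*0.15
        = 0.794665 + 0.146387 = 0.941052
Configurations with root rot contribute 0.146387, so
  P(root rot | wilting, underwatering) = 0.146387 / 0.941052 ≈ 0.1556

Pr(root rot | wilting, underwatering) ≈ 0.1556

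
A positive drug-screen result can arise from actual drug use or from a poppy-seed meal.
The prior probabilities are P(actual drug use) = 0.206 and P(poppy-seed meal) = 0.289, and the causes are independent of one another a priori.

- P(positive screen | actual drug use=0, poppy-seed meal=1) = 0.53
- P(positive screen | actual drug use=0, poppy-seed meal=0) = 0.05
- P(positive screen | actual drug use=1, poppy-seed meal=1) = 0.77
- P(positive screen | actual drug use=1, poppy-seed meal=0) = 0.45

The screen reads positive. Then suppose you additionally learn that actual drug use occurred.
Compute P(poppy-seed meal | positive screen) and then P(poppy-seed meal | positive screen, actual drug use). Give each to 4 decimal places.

P(positive screen) = 0.05*0.794*0.711 + 0.53*0.794*0.289 + 0.45*0.206*0.711 + 0.77*0.206*0.289 = 0.028227 + 0.121617 + 0.065910 + 0.045841 = 0.261595
Of this, 0.167458 comes from 0.121617 + 0.045841 (the poppy-seed meal=true cases).
Hence the posterior is 0.167458/0.261595 ≈ 0.6401.

With the extra evidence:
Weight on poppy-seed meal=true, given the evidence: 0.77*0.289 = 0.222530
Denominator P(positive screen | actual drug use): 0.45*0.711 + 0.77*0.289 = 0.542480
P(poppy-seed meal | positive screen, actual drug use) = 0.222530/0.542480 ≈ 0.4102
The drop from 0.6401 to 0.4102 is the explaining-away (discounting) effect.

P(poppy-seed meal | positive screen) ≈ 0.6401; P(poppy-seed meal | positive screen, actual drug use) ≈ 0.4102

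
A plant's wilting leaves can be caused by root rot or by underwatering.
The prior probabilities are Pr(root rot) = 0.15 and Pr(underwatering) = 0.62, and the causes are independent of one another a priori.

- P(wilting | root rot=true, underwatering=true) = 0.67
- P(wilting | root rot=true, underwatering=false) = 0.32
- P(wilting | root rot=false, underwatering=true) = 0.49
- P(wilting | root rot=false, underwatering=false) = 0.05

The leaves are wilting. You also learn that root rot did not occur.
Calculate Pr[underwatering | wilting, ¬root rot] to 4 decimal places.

Pr[underwatering | wilting, ¬root rot] ≈ 0.9411

P(wilting | ¬root rot) = 0.05×0.38 + 0.49×0.62 = 0.019000 + 0.303800 = 0.322800
The underwatering-present share is 0.49×0.62 = 0.303800.
P(underwatering | wilting, ¬root rot) = 0.303800 / 0.322800 ≈ 0.9411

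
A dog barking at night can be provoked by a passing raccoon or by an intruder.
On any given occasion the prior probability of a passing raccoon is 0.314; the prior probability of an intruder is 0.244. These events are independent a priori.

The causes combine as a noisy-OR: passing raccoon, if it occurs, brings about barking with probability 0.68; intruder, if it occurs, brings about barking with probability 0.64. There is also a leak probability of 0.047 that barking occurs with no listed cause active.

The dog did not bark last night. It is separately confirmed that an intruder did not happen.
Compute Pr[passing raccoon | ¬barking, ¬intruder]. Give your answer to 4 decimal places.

Pr[passing raccoon | ¬barking, ¬intruder] ≈ 0.1278

Under noisy-OR, P(barking | causes) = 1 − (1−0.047)·∏(1−qᵢ) over the active causes.
P(¬barking | ¬intruder) = 0.953×0.686 + 0.30496×0.314 = 0.653758 + 0.095757 = 0.749515
The passing raccoon-present share is 0.30496×0.314 = 0.095757.
So P(passing raccoon | ¬barking, ¬intruder) = 0.095757/0.749515 ≈ 0.1278.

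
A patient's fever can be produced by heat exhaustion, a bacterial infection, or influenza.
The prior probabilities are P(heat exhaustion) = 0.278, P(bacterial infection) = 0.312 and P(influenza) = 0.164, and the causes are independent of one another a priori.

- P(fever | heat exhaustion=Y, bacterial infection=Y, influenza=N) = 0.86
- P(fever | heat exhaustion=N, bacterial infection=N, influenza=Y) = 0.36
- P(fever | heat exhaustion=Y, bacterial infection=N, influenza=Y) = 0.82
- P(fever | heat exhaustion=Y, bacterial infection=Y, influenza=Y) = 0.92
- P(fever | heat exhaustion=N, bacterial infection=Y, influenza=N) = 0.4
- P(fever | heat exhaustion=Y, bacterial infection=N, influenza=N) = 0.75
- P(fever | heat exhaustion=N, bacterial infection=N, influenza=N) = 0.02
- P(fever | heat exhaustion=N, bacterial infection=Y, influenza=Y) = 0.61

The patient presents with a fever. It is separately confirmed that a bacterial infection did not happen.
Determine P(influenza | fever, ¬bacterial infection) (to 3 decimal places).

Sum P(fever|·) weighted by the priors over the 4 (heat exhaustion, influenza) configurations:
  P(fever | ¬bacterial infection) = 0.02×0.722×0.836 + 0.36×0.722×0.164 + 0.75×0.278×0.836 + 0.82×0.278×0.164
        = 0.012072 + 0.042627 + 0.174306 + 0.037385 = 0.266390
Configurations with influenza contribute 0.080012, so
  P(influenza | fever, ¬bacterial infection) = 0.080012 / 0.266390 ≈ 0.300

P(influenza | fever, ¬bacterial infection) ≈ 0.300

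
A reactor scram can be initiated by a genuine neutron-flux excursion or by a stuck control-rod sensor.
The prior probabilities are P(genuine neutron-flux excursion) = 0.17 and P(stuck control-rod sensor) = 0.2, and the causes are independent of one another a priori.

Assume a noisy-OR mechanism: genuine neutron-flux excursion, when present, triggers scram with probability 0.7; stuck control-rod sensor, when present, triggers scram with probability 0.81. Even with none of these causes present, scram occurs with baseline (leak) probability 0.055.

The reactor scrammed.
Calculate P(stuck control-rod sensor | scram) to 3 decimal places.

P(stuck control-rod sensor | scram) ≈ 0.557

Under noisy-OR, P(scram | causes) = 1 − (1−0.055)·∏(1−qᵢ) over the active causes.
P(scram) = 0.055*0.83*0.8 + 0.82045*0.83*0.2 + 0.7165*0.17*0.8 + 0.946135*0.17*0.2 = 0.036520 + 0.136195 + 0.097444 + 0.032169 = 0.302328
The stuck control-rod sensor-present share is 0.136195 + 0.032169 = 0.168364.
So P(stuck control-rod sensor | scram) = 0.168364/0.302328 ≈ 0.557.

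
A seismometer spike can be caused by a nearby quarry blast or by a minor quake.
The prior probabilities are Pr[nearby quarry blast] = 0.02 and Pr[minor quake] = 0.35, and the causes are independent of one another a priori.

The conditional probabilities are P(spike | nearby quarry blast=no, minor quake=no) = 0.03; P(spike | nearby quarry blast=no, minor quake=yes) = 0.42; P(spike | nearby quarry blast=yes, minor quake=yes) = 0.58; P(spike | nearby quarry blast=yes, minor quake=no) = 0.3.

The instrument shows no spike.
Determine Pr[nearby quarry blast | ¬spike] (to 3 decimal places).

Enumerate the 4 (nearby quarry blast, minor quake) configurations and weight by the priors:
  P(¬spike) = 0.97×0.98×0.65 + 0.58×0.98×0.35 + 0.7×0.02×0.65 + 0.42×0.02×0.35
        = 0.617890 + 0.198940 + 0.009100 + 0.002940 = 0.828870
The terms with nearby quarry blast present sum to 0.012040, so
  P(nearby quarry blast | ¬spike) = 0.012040 / 0.828870 ≈ 0.015

Pr[nearby quarry blast | ¬spike] ≈ 0.015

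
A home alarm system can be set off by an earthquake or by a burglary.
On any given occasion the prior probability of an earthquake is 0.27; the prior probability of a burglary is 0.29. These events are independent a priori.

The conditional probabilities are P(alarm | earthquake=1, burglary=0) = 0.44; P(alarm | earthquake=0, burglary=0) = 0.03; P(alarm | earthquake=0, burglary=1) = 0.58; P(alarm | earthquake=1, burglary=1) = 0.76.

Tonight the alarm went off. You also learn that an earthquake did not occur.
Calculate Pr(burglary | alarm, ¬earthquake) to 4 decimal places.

Pr(burglary | alarm, ¬earthquake) ≈ 0.8876

Weight on burglary=true, given the evidence: 0.58·0.29 = 0.168200
Normalizer over all consistent configurations: 0.03·0.71 + 0.58·0.29 = 0.189500
Posterior = 0.168200 / 0.189500 ≈ 0.8876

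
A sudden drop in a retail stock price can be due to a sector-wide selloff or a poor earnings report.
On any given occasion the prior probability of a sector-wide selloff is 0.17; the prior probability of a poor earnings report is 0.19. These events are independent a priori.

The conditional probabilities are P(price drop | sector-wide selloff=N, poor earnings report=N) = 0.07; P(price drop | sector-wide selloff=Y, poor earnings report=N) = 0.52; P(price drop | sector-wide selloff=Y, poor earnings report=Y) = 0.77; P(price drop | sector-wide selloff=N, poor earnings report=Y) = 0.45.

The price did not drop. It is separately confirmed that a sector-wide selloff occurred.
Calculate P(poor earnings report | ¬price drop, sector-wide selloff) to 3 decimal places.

P(poor earnings report | ¬price drop, sector-wide selloff) ≈ 0.101

By total probability over both values of poor earnings report:
  P(¬price drop | sector-wide selloff) = 0.48·0.81 + 0.23·0.19
        = 0.388800 + 0.043700 = 0.432500
Configurations with poor earnings report contribute 0.043700, so
  P(poor earnings report | ¬price drop, sector-wide selloff) = 0.043700 / 0.432500 ≈ 0.101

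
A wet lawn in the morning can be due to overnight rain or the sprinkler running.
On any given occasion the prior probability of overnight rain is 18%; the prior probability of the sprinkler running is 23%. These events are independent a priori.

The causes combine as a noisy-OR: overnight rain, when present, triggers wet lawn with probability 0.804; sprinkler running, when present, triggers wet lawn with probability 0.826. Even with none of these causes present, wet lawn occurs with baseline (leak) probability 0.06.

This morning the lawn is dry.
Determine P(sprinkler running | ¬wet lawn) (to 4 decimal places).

Under noisy-OR, P(wet lawn | causes) = 1 − (1−0.06)·∏(1−qᵢ) over the active causes.
Weight on sprinkler running=true, given the evidence: 0.030847 + 0.001327 = 0.032174
The normalizing constant is 0.94×0.82×0.77 + 0.16356×0.82×0.23 + 0.18424×0.18×0.77 + 0.032058×0.18×0.23 = 0.651226
P(sprinkler running | ¬wet lawn) = 0.032174/0.651226 ≈ 0.0494

P(sprinkler running | ¬wet lawn) ≈ 0.0494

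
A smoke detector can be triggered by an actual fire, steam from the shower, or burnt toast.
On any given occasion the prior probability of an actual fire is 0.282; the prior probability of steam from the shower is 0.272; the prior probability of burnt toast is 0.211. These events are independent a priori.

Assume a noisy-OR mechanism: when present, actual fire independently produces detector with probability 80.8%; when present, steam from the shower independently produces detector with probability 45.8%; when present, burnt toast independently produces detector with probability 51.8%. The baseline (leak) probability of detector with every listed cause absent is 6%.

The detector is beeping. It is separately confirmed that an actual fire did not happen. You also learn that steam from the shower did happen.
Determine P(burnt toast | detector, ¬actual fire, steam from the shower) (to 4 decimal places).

P(burnt toast | detector, ¬actual fire, steam from the shower) ≈ 0.2914

Under noisy-OR, P(detector | causes) = 1 − (1−0.06)·∏(1−qᵢ) over the active causes.
P(detector | ¬actual fire, steam from the shower) = 0.49052·0.789 + 0.754431·0.211 = 0.387020 + 0.159185 = 0.546205
Restricting to configurations with burnt toast present: 0.754431·0.211 = 0.159185.
P(burnt toast | detector, ¬actual fire, steam from the shower) = 0.159185 / 0.546205 ≈ 0.2914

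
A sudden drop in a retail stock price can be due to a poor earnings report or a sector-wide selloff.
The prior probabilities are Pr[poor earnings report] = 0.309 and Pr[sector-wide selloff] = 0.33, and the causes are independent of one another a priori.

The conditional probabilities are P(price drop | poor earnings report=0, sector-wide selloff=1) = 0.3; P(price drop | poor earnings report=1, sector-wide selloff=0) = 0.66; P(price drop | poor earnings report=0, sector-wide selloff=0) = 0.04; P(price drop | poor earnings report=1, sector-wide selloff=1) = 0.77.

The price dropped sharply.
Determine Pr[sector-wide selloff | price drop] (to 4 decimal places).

Sum P(price drop|·) weighted by the priors over the 4 (poor earnings report, sector-wide selloff) configurations:
  P(price drop) = 0.04*0.691*0.67 + 0.3*0.691*0.33 + 0.66*0.309*0.67 + 0.77*0.309*0.33
        = 0.018519 + 0.068409 + 0.136640 + 0.078517 = 0.302085
The terms with sector-wide selloff present sum to 0.146926, so
  P(sector-wide selloff | price drop) = 0.146926 / 0.302085 ≈ 0.4864

Pr[sector-wide selloff | price drop] ≈ 0.4864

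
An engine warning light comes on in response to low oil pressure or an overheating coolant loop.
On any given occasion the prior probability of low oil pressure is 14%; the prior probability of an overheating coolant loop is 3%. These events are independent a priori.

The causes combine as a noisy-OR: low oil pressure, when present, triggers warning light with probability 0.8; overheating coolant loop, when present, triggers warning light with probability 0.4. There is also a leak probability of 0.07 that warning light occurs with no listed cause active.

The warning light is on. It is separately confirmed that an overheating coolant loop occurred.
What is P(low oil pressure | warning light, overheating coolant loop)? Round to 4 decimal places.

Under noisy-OR, P(warning light | causes) = 1 − (1−0.07)·∏(1−qᵢ) over the active causes.
P(warning light | overheating coolant loop) = 0.442×0.86 + 0.8884×0.14 = 0.380120 + 0.124376 = 0.504496
Of this, 0.124376 comes from 0.8884×0.14 (the low oil pressure=true cases).
Hence the posterior is 0.124376/0.504496 ≈ 0.2465.

P(low oil pressure | warning light, overheating coolant loop) ≈ 0.2465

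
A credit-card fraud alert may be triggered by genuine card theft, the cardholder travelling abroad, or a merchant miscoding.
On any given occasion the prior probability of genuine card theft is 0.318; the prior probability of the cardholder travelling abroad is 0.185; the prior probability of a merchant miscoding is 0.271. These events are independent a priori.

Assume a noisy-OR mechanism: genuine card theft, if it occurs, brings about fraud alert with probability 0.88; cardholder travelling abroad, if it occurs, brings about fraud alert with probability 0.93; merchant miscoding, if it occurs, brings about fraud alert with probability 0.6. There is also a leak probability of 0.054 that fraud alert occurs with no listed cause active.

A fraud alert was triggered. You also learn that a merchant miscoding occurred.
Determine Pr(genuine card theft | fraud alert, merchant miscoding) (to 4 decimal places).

Under noisy-OR, P(fraud alert | causes) = 1 − (1−0.054)·∏(1−qᵢ) over the active causes.
Sum P(fraud alert|·) weighted by the priors over the 4 (genuine card theft, cardholder travelling abroad) configurations:
  P(fraud alert | merchant miscoding) = 0.6216*0.682*0.815 + 0.973512*0.682*0.185 + 0.954592*0.318*0.815 + 0.996821*0.318*0.185
        = 0.345504 + 0.122828 + 0.247402 + 0.058643 = 0.774377
Configurations with genuine card theft contribute 0.306045, so
  P(genuine card theft | fraud alert, merchant miscoding) = 0.306045 / 0.774377 ≈ 0.3952

Pr(genuine card theft | fraud alert, merchant miscoding) ≈ 0.3952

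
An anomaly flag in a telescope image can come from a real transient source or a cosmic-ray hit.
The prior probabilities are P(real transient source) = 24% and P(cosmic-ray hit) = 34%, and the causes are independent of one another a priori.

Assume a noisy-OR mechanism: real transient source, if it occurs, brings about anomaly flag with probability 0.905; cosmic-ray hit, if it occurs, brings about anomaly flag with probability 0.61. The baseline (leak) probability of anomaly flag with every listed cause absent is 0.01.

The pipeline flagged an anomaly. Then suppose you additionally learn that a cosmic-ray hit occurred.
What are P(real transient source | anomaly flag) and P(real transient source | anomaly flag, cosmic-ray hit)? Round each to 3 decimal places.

Under noisy-OR, P(anomaly flag | causes) = 1 − (1−0.01)·∏(1−qᵢ) over the active causes.
Sum P(anomaly flag|·) weighted by the priors over the 4 (real transient source, cosmic-ray hit) configurations:
  P(anomaly flag) = 0.01×0.76×0.66 + 0.6139×0.76×0.34 + 0.90595×0.24×0.66 + 0.963321×0.24×0.34
        = 0.005016 + 0.158632 + 0.143502 + 0.078607 = 0.385757
Configurations with real transient source contribute 0.222109, so
  P(real transient source | anomaly flag) = 0.222109 / 0.385757 ≈ 0.576

Now condition on the additional information:
Enumerate both values of real transient source and weight by the priors:
  P(anomaly flag | cosmic-ray hit) = 0.6139×0.76 + 0.963321×0.24
        = 0.466564 + 0.231197 = 0.697761
Keeping only the real transient source-present terms gives 0.231197, so
  P(real transient source | anomaly flag, cosmic-ray hit) = 0.231197 / 0.697761 ≈ 0.331

P(real transient source | anomaly flag) ≈ 0.576; P(real transient source | anomaly flag, cosmic-ray hit) ≈ 0.331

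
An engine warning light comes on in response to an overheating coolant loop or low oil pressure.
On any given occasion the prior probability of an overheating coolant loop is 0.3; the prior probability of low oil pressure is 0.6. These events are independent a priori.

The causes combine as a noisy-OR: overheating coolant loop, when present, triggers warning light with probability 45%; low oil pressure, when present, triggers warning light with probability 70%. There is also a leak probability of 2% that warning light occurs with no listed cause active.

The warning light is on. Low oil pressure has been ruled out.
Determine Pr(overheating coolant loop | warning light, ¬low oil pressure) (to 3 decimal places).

Under noisy-OR, P(warning light | causes) = 1 − (1−0.02)·∏(1−qᵢ) over the active causes.
Sum P(warning light|·) weighted by the priors over both values of overheating coolant loop:
  P(warning light | ¬low oil pressure) = 0.02·0.7 + 0.461·0.3
        = 0.014000 + 0.138300 = 0.152300
Keeping only the overheating coolant loop-present terms gives 0.138300, so
  P(overheating coolant loop | warning light, ¬low oil pressure) = 0.138300 / 0.152300 ≈ 0.908

Pr(overheating coolant loop | warning light, ¬low oil pressure) ≈ 0.908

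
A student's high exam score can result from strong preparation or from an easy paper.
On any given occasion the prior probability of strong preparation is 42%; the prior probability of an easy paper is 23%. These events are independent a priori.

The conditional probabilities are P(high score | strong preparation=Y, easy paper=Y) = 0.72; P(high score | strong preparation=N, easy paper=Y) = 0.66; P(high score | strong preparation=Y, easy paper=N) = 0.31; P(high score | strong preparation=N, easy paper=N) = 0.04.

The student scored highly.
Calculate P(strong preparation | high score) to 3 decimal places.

P(strong preparation | high score) ≈ 0.616

P(high score) = 0.04×0.58×0.77 + 0.66×0.58×0.23 + 0.31×0.42×0.77 + 0.72×0.42×0.23 = 0.017864 + 0.088044 + 0.100254 + 0.069552 = 0.275714
Of this, 0.169806 comes from 0.100254 + 0.069552 (the strong preparation=true cases).
P(strong preparation | high score) = 0.169806 / 0.275714 ≈ 0.616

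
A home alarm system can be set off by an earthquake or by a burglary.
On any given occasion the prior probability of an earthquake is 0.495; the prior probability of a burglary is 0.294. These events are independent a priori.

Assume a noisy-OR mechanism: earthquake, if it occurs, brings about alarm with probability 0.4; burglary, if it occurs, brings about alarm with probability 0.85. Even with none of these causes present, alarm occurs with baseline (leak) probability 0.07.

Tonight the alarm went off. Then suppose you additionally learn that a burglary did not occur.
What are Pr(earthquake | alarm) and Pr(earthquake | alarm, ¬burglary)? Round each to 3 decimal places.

Under noisy-OR, P(alarm | causes) = 1 − (1−0.07)·∏(1−qᵢ) over the active causes.
For the numerator, keep only earthquake=true terms: 0.154466 + 0.133349 = 0.287815
Denominator P(alarm): 0.07*0.505*0.706 + 0.8605*0.505*0.294 + 0.442*0.495*0.706 + 0.9163*0.495*0.294 = 0.440530
Posterior = 0.287815 / 0.440530 ≈ 0.653

With the extra evidence:
By total probability over both values of earthquake:
  P(alarm | ¬burglary) = 0.07*0.505 + 0.442*0.495
        = 0.035350 + 0.218790 = 0.254140
The terms with earthquake present sum to 0.218790, so
  P(earthquake | alarm, ¬burglary) = 0.218790 / 0.254140 ≈ 0.861

Pr(earthquake | alarm) ≈ 0.653; Pr(earthquake | alarm, ¬burglary) ≈ 0.861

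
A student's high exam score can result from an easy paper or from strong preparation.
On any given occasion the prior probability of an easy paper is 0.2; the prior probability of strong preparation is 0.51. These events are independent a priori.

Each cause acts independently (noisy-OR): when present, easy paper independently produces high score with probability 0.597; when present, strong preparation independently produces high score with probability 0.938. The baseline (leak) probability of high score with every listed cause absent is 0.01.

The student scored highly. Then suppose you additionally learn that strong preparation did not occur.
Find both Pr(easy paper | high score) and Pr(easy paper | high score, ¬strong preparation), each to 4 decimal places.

Pr(easy paper | high score) ≈ 0.2905; Pr(easy paper | high score, ¬strong preparation) ≈ 0.9376

Under noisy-OR, P(high score | causes) = 1 − (1−0.01)·∏(1−qᵢ) over the active causes.
Enumerate the 4 (easy paper, strong preparation) configurations and weight by the priors:
  P(high score) = 0.01*0.8*0.49 + 0.93862*0.8*0.51 + 0.60103*0.2*0.49 + 0.975264*0.2*0.51
        = 0.003920 + 0.382957 + 0.058901 + 0.099477 = 0.545255
The terms with easy paper present sum to 0.158378, so
  P(easy paper | high score) = 0.158378 / 0.545255 ≈ 0.2905

Now condition on the additional information:
P(high score | ¬strong preparation) = 0.01*0.8 + 0.60103*0.2 = 0.008000 + 0.120206 = 0.128206
Restricting to configurations with easy paper present: 0.60103*0.2 = 0.120206.
Hence the posterior is 0.120206/0.128206 ≈ 0.9376.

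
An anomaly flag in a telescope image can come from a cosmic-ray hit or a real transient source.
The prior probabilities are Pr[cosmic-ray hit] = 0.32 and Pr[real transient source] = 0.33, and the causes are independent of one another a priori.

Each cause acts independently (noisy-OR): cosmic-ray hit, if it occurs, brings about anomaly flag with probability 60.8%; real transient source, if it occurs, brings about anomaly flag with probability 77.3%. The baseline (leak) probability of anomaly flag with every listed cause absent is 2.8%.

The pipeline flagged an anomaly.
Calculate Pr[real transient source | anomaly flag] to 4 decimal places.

Pr[real transient source | anomaly flag] ≈ 0.6510

Under noisy-OR, P(anomaly flag | causes) = 1 − (1−0.028)·∏(1−qᵢ) over the active causes.
Numerator (weight on configurations with real transient source): 0.174887 + 0.096466 = 0.271353
Denominator P(anomaly flag): 0.028·0.68·0.67 + 0.779356·0.68·0.33 + 0.618976·0.32·0.67 + 0.913508·0.32·0.33 = 0.416818
P(real transient source | anomaly flag) = 0.271353/0.416818 ≈ 0.6510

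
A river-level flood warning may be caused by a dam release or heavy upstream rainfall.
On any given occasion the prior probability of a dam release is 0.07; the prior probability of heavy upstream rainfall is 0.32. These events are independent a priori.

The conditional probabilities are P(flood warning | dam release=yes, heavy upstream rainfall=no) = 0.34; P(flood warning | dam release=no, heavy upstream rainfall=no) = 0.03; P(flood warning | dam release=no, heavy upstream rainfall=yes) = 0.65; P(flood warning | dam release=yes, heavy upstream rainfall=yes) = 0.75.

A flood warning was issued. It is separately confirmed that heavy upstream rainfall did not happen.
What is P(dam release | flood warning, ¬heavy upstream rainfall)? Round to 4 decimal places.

P(flood warning | ¬heavy upstream rainfall) = 0.03·0.93 + 0.34·0.07 = 0.027900 + 0.023800 = 0.051700
Of this, 0.023800 comes from 0.34·0.07 (the dam release=true cases).
Hence the posterior is 0.023800/0.051700 ≈ 0.4603.

P(dam release | flood warning, ¬heavy upstream rainfall) ≈ 0.4603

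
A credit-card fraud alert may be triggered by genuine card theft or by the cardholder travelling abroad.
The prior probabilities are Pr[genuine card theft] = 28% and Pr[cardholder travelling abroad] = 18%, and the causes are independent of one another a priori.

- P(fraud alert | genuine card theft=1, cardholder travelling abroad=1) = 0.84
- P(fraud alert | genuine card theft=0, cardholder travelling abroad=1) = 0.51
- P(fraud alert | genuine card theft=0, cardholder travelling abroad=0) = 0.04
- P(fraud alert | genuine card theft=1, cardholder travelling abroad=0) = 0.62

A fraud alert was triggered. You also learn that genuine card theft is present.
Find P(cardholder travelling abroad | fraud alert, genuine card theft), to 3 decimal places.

P(cardholder travelling abroad | fraud alert, genuine card theft) ≈ 0.229

P(fraud alert | genuine card theft) = 0.62*0.82 + 0.84*0.18 = 0.508400 + 0.151200 = 0.659600
Restricting to configurations with cardholder travelling abroad present: 0.84*0.18 = 0.151200.
P(cardholder travelling abroad | fraud alert, genuine card theft) = 0.151200 / 0.659600 ≈ 0.229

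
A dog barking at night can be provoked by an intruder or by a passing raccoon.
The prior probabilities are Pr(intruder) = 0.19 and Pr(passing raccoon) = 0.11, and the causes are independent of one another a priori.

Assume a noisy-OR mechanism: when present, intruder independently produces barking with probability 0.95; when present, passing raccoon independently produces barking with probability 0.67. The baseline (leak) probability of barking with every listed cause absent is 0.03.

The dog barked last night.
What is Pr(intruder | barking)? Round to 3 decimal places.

Under noisy-OR, P(barking | causes) = 1 − (1−0.03)·∏(1−qᵢ) over the active causes.
By total probability over the 4 (intruder, passing raccoon) configurations:
  P(barking) = 0.03*0.81*0.89 + 0.6799*0.81*0.11 + 0.9515*0.19*0.89 + 0.983995*0.19*0.11
        = 0.021627 + 0.060579 + 0.160899 + 0.020565 = 0.263670
Configurations with intruder contribute 0.181464, so
  P(intruder | barking) = 0.181464 / 0.263670 ≈ 0.688

Pr(intruder | barking) ≈ 0.688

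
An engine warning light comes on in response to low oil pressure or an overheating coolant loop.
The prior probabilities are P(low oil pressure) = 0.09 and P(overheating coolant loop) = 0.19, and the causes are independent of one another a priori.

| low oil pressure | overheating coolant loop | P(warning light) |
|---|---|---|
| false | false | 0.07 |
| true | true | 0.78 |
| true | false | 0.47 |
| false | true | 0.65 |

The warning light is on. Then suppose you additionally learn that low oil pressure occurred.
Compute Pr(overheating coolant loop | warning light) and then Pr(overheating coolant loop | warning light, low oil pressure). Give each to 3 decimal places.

For the numerator, keep only overheating coolant loop=true terms: 0.112385 + 0.013338 = 0.125723
Denominator P(warning light): 0.07*0.91*0.81 + 0.65*0.91*0.19 + 0.47*0.09*0.81 + 0.78*0.09*0.19 = 0.211583
P(overheating coolant loop | warning light) = 0.125723/0.211583 ≈ 0.594

Now condition on the additional information:
Weight on overheating coolant loop=true, given the evidence: 0.78*0.19 = 0.148200
Normalizer over all consistent configurations: 0.47*0.81 + 0.78*0.19 = 0.528900
Posterior = 0.148200 / 0.528900 ≈ 0.280

Pr(overheating coolant loop | warning light) ≈ 0.594; Pr(overheating coolant loop | warning light, low oil pressure) ≈ 0.280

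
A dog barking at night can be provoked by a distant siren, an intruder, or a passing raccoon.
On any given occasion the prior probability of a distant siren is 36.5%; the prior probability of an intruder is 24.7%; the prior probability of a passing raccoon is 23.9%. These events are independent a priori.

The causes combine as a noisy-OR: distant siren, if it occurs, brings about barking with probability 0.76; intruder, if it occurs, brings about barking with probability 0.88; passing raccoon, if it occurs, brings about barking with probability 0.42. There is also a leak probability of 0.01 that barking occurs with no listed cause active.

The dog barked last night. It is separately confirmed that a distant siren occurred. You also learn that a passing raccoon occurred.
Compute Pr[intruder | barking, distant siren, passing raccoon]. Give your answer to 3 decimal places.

Under noisy-OR, P(barking | causes) = 1 − (1−0.01)·∏(1−qᵢ) over the active causes.
Sum P(barking|·) weighted by the priors over both values of intruder:
  P(barking | distant siren, passing raccoon) = 0.862192×0.753 + 0.983463×0.247
        = 0.649231 + 0.242915 = 0.892146
Keeping only the intruder-present terms gives 0.242915, so
  P(intruder | barking, distant siren, passing raccoon) = 0.242915 / 0.892146 ≈ 0.272

Pr[intruder | barking, distant siren, passing raccoon] ≈ 0.272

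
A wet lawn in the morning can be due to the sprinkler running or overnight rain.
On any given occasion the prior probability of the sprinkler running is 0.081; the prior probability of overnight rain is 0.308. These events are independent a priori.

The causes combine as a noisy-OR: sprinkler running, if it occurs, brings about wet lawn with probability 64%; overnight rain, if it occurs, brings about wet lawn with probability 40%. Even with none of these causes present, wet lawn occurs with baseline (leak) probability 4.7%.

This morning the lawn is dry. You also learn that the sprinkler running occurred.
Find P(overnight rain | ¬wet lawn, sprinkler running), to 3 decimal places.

P(overnight rain | ¬wet lawn, sprinkler running) ≈ 0.211

Under noisy-OR, P(wet lawn | causes) = 1 − (1−0.047)·∏(1−qᵢ) over the active causes.
For the numerator, keep only overnight rain=true terms: 0.205848*0.308 = 0.063401
The normalizing constant is 0.34308*0.692 + 0.205848*0.308 = 0.300812
Posterior = 0.063401 / 0.300812 ≈ 0.211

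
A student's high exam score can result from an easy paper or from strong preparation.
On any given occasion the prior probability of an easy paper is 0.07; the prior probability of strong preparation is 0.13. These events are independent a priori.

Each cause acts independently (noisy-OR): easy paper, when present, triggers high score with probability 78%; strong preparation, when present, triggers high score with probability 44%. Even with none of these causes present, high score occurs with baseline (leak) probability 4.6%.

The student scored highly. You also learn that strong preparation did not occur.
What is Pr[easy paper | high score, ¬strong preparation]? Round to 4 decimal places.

Pr[easy paper | high score, ¬strong preparation] ≈ 0.5639

Under noisy-OR, P(high score | causes) = 1 − (1−0.046)·∏(1−qᵢ) over the active causes.
For the numerator, keep only easy paper=true terms: 0.79012×0.07 = 0.055308
Normalizer over all consistent configurations: 0.046×0.93 + 0.79012×0.07 = 0.098088
P(easy paper | high score, ¬strong preparation) = 0.055308/0.098088 ≈ 0.5639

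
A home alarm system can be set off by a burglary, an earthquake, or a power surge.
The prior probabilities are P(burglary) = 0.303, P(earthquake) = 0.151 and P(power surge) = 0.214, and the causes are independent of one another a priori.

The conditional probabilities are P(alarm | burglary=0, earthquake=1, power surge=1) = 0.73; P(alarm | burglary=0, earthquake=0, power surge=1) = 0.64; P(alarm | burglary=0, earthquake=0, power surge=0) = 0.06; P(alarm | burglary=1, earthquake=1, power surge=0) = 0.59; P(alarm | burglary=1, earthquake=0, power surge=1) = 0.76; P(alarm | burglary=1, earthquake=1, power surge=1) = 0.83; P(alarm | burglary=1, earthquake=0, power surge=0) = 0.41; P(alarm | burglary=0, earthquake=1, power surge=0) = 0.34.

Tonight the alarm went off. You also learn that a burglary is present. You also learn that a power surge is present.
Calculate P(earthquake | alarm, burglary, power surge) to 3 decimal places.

P(earthquake | alarm, burglary, power surge) ≈ 0.163

Weight on earthquake=true, given the evidence: 0.83*0.151 = 0.125330
Normalizer over all consistent configurations: 0.76*0.849 + 0.83*0.151 = 0.770570
P(earthquake | alarm, burglary, power surge) = 0.125330/0.770570 ≈ 0.163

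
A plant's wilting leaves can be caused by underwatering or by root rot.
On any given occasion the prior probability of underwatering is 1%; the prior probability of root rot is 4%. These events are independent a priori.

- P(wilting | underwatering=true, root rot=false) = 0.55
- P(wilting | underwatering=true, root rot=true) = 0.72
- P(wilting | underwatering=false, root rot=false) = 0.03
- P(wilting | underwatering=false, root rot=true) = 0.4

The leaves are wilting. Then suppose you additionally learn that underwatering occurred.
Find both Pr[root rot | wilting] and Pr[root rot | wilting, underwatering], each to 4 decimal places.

Pr[root rot | wilting] ≈ 0.3231; Pr[root rot | wilting, underwatering] ≈ 0.0517

For the numerator, keep only root rot=true terms: 0.015840 + 0.000288 = 0.016128
Denominator P(wilting): 0.03·0.99·0.96 + 0.4·0.99·0.04 + 0.55·0.01·0.96 + 0.72·0.01·0.04 = 0.049920
P(root rot | wilting) = 0.016128/0.049920 ≈ 0.3231

Now condition on the additional information:
For the numerator, keep only root rot=true terms: 0.72×0.04 = 0.028800
The normalizing constant is 0.55×0.96 + 0.72×0.04 = 0.556800
P(root rot | wilting, underwatering) = 0.028800/0.556800 ≈ 0.0517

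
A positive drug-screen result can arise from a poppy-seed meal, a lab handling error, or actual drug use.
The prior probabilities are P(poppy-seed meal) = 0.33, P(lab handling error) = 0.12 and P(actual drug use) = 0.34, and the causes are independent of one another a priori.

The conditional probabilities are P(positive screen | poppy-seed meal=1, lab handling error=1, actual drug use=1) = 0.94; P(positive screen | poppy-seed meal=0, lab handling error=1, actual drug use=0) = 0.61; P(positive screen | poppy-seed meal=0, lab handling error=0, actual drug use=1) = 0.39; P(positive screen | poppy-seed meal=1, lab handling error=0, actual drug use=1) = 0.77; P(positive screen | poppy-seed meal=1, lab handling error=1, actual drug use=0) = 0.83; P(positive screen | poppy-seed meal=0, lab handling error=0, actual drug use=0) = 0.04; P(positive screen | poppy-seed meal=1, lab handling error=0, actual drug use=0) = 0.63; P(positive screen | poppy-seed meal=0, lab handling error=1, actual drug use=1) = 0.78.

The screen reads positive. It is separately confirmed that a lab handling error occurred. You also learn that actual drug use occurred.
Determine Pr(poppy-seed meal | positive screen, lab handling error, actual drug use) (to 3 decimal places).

Weight on poppy-seed meal=true, given the evidence: 0.94*0.33 = 0.310200
Normalizer over all consistent configurations: 0.78*0.67 + 0.94*0.33 = 0.832800
Posterior = 0.310200 / 0.832800 ≈ 0.372

Pr(poppy-seed meal | positive screen, lab handling error, actual drug use) ≈ 0.372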